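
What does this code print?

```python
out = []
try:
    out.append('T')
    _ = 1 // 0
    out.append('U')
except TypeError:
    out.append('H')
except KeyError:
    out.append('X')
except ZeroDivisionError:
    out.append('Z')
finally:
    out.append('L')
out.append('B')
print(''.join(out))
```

Execution trace: 'T' (try body) → 'Z' (except ZeroDivisionError) → 'L' (finally) → 'B' (after the try/except). Output: TZLB

Answer: TZLB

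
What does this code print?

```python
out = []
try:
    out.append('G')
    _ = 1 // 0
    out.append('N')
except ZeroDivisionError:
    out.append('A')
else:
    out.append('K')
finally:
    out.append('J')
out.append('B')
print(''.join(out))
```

Execution trace: 'G' (try body) → 'A' (except ZeroDivisionError) → 'J' (finally) → 'B' (after the try/except). Output: GAJB

Answer: GAJB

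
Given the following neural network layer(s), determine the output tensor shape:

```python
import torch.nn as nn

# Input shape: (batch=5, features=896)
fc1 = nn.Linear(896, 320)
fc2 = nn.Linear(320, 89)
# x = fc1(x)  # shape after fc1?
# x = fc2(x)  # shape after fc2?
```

Input: (5, 896) -> after fc1: (5, 320) -> Output: (5, 89)

Answer: (5, 89)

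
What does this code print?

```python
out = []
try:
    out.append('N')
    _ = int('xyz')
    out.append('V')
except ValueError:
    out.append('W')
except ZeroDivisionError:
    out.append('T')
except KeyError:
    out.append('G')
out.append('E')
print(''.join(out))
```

Execution trace: 'N' (try body) → 'W' (except ValueError) → 'E' (after the try/except). Output: NWE

Answer: NWE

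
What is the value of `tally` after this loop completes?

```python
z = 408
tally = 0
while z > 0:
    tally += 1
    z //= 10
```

Count digits by repeated division by 10
`tally` takes the values: 0 → 1 → 2 → 3

Answer: 3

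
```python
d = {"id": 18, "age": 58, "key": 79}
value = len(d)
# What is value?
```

Trace:
`d = {"id": 18, "age": 58, "key": 79}` → d = {'id': 18, 'age': 58, 'key': 79}
`value = len(d)` → value = 3
So value = 3

Answer: 3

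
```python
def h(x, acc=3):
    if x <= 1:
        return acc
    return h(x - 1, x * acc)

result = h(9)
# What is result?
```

Accumulator trace (n, acc): (9, 3) -> (8, 27) -> (7, 216) -> (6, 1512) -> (5, 9072) -> (4, 45360) -> (3, 181440) -> (2, 544320) -> (1, 1088640) -> return 1088640

Answer: 1088640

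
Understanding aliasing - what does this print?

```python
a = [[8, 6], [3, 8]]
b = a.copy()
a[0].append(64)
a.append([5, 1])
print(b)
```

Key concept: shallow copy with nested lists.
Step by step:
`a = [[8, 6], [3, 8]]` → a = [[8, 6], [3, 8]]
`b = a.copy()` → b = [[8, 6], [3, 8]]
`a[0].append(64)` → a = [[8, 6, 64], [3, 8]]; b = [[8, 6, 64], [3, 8]]
`a.append([5, 1])` → a = [[8, 6, 64], [3, 8], [5, 1]]
`print(b)` → prints [[8, 6, 64], [3, 8]]

Answer: [[8, 6, 64], [3, 8]]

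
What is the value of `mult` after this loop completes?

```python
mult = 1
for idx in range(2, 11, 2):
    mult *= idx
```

Product of even numbers 2 to 10
`mult` takes the values: 1 → 2 → 8 → 48 → 384 → 3840

Answer: 3840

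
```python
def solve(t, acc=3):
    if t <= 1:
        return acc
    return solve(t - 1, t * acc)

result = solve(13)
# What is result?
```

Accumulator trace (n, acc): (13, 3) -> (12, 39) -> (11, 468) -> (10, 5148) -> (9, 51480) -> (8, 463320) -> (7, 3706560) -> (6, 25945920) -> (5, 155675520) -> (4, 778377600) -> (3, 3113510400) -> (2, 9340531200) -> (1, 18681062400) -> return 18681062400

Answer: 18681062400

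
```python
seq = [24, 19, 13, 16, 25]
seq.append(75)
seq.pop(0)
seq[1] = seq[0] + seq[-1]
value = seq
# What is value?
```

Trace:
`seq = [24, 19, 13, 16, 25]` → seq = [24, 19, 13, 16, 25]
`seq.append(75)` → seq = [24, 19, 13, 16, 25, 75]
`seq.pop(0)` → seq = [19, 13, 16, 25, 75]
`seq[1] = seq[0] + seq[-1]` → seq = [19, 94, 16, 25, 75]
`value = seq` → value = [19, 94, 16, 25, 75]
So value = [19, 94, 16, 25, 75]

Answer: [19, 94, 16, 25, 75]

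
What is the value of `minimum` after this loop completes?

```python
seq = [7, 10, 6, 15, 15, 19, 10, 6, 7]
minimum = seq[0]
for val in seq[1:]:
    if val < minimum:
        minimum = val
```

Minimum of [7, 10, 6, 15, 15, 19, 10, 6, 7]
`minimum` takes the values: 7 → 6

Answer: 6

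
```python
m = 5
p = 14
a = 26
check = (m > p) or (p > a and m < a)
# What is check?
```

Trace:
`m = 5` → m = 5
`p = 14` → p = 14
`a = 26` → a = 26
`check = (m > p) or (p > a and m < a)` → check = False
So check = False

Answer: False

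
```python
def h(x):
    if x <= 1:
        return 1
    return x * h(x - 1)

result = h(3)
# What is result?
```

h(3) = 3 * 2 * 1 = 6

Answer: 6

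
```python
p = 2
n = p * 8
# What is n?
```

Trace:
`p = 2` → p = 2
`n = p * 8` → n = 16
So n = 16

Answer: 16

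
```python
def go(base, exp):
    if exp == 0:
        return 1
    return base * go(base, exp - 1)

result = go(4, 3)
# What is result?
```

go(4, 3) = 4 * 4 * 4 = 64

Answer: 64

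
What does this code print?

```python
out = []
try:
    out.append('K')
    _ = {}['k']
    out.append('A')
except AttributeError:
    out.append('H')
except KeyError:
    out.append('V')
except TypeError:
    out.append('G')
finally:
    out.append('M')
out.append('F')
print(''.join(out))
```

Execution trace: 'K' (try body) → 'V' (except KeyError) → 'M' (finally) → 'F' (after the try/except). Output: KVMF

Answer: KVMF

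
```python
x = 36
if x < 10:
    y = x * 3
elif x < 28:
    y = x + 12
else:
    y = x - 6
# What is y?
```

Trace:
`x = 36` → x = 36
`if x < 10: ...` → x < 10 is False, x < 28 is False, take else branch → y = 30
So y = 30

Answer: 30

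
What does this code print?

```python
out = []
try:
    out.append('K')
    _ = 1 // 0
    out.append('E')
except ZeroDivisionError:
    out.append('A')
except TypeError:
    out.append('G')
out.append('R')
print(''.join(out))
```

Execution trace: 'K' (try body) → 'A' (except ZeroDivisionError) → 'R' (after the try/except). Output: KAR

Answer: KAR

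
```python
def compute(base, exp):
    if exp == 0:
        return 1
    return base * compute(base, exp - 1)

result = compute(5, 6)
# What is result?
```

compute(5, 6) = 5 * 5 * 5 * 5 * 5 * 5 = 15625

Answer: 15625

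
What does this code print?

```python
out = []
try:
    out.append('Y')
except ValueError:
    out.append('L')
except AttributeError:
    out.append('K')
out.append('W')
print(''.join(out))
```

Execution trace: 'Y' (try body, no exception) → 'W' (after the try/except). Output: YW

Answer: YW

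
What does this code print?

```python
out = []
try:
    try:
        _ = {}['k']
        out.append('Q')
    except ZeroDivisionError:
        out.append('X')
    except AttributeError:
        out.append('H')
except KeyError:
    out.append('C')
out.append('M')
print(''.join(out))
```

Execution trace: 'C' (outer except KeyError) → 'M' (after the try/except). Output: CM

Answer: CM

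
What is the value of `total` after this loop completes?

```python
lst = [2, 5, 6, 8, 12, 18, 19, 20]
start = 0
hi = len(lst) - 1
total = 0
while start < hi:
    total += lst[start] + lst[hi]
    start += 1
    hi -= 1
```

Sum of pairs from ends
`total` takes the values: 0 → 22 → 46 → 70 → 90

Answer: 90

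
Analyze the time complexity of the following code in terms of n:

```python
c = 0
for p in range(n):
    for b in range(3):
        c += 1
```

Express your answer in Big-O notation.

Each loop level contributes: n × 1. Multiplying the contributions gives O(n).

Answer: O(n)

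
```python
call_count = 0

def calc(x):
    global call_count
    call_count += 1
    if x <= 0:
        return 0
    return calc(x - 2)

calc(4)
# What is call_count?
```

Linear recursion stepping by 2: 3 calls from x=4 down to ≤0.

Answer: 3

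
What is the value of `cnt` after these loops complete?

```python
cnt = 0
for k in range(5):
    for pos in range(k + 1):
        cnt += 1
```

Triangle: 1 + 2 + ... + 5
`cnt` takes the values: 0 → 1 → 2 → 3 → 4 → 5 → 6 → 7 → 8 → 9 → 10 → 11 → 12 → 13 → 14 → 15

Answer: 15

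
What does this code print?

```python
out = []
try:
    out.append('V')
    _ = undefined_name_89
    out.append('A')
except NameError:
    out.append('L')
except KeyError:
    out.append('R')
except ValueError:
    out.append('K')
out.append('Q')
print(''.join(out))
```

Execution trace: 'V' (try body) → 'L' (except NameError) → 'Q' (after the try/except). Output: VLQ

Answer: VLQ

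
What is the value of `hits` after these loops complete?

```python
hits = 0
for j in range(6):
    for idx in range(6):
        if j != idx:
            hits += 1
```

6² - 6 (exclude diagonal)
`hits` takes the values: 0 → 1 → 2 → 3 → 4 → 5 → 6 → 7 → 8 → 9 → 10 → 11 → 12 → 13 → 14 → 15 → 16 → 17 → 18 → 19 → 20 → 21 → 22 → 23 → 24 → 25 → 26 → 27 → 28 → 29 → 30

Answer: 30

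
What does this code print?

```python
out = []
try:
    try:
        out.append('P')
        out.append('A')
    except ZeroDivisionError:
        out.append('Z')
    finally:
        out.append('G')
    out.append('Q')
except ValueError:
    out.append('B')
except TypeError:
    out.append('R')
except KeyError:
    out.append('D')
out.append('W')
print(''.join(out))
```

Execution trace: 'P' (inner try body) → 'A' (inner try body, no exception) → 'G' (inner finally) → 'Q' (try body, no exception) → 'W' (after the try/except). Output: PAGQW

Answer: PAGQW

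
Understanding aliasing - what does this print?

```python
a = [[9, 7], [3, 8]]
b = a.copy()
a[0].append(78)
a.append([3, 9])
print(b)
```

Key concept: shallow copy with nested lists.
Step by step:
`a = [[9, 7], [3, 8]]` → a = [[9, 7], [3, 8]]
`b = a.copy()` → b = [[9, 7], [3, 8]]
`a[0].append(78)` → a = [[9, 7, 78], [3, 8]]; b = [[9, 7, 78], [3, 8]]
`a.append([3, 9])` → a = [[9, 7, 78], [3, 8], [3, 9]]
`print(b)` → prints [[9, 7, 78], [3, 8]]

Answer: [[9, 7, 78], [3, 8]]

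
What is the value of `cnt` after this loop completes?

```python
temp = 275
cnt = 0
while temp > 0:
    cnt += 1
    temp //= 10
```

Count digits by repeated division by 10
`cnt` takes the values: 0 → 1 → 2 → 3

Answer: 3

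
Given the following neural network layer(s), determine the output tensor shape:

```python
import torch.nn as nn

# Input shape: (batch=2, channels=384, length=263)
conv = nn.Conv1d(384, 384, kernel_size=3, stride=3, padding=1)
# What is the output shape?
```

Input: (2, 384, 263) -> Output: (2, 384, 88)

Answer: (2, 384, 88)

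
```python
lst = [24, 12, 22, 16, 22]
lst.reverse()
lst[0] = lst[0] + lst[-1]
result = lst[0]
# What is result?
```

Trace:
`lst = [24, 12, 22, 16, 22]` → lst = [24, 12, 22, 16, 22]
`lst.reverse()` → lst = [22, 16, 22, 12, 24]
`lst[0] = lst[0] + lst[-1]` → lst = [46, 16, 22, 12, 24]
`result = lst[0]` → result = 46
So result = 46

Answer: 46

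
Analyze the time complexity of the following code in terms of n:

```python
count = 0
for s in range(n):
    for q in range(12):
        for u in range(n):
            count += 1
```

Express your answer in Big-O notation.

Each loop level contributes: n × 1 × n. Multiplying the contributions gives O(n^2).

Answer: O(n^2)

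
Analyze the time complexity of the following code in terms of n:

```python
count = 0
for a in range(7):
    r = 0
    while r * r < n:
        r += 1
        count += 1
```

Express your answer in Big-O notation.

Each loop level contributes: 1 × √n. Multiplying the contributions gives O(√n).

Answer: O(√n)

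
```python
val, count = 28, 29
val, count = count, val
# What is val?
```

Trace:
`val, count = 28, 29` → val = 28; count = 29
`val, count = count, val` → val = 29; count = 28
So val = 29

Answer: 29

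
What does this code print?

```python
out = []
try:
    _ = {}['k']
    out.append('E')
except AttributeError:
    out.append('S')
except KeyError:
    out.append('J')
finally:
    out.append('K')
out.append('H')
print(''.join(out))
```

Execution trace: 'J' (except KeyError) → 'K' (finally) → 'H' (after the try/except). Output: JKH

Answer: JKH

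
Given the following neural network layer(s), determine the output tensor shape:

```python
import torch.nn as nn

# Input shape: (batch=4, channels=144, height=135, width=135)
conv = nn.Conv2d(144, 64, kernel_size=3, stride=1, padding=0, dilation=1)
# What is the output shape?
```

Input: (4, 144, 135, 135) -> Output: (4, 64, 133, 133)

Answer: (4, 64, 133, 133)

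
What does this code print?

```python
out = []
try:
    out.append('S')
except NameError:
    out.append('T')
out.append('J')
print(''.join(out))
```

Execution trace: 'S' (try body, no exception) → 'J' (after the try/except). Output: SJ

Answer: SJ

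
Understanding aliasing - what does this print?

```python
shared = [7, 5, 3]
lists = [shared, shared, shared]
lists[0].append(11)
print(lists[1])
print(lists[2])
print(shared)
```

Key concept: list of same reference.
Step by step:
`shared = [7, 5, 3]` → shared = [7, 5, 3]
`lists = [shared, shared, shared]` → lists = [[7, 5, 3], [7, 5, 3], [7, 5, 3]]
`lists[0].append(11)` → shared = [7, 5, 3, 11]; lists = [[7, 5, 3, 11], [7, 5, 3, 11], [7, 5, 3, 11]]
`print(lists[1])` → prints [7, 5, 3, 11]
`print(lists[2])` → prints [7, 5, 3, 11]
`print(shared)` → prints [7, 5, 3, 11]

Answer:
[7, 5, 3, 11]
[7, 5, 3, 11]
[7, 5, 3, 11]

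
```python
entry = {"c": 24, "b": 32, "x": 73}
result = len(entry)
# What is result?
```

Trace:
`entry = {"c": 24, "b": 32, "x": 73}` → entry = {'c': 24, 'b': 32, 'x': 73}
`result = len(entry)` → result = 3
So result = 3

Answer: 3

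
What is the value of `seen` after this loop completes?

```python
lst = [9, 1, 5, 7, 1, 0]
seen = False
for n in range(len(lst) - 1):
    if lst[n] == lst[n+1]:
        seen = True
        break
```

Check consecutive duplicates in [9, 1, 5, 7, 1, 0]
`seen` takes the values: False

Answer: False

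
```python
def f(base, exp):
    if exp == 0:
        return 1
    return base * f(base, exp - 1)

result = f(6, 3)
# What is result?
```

f(6, 3) = 6 * 6 * 6 = 216

Answer: 216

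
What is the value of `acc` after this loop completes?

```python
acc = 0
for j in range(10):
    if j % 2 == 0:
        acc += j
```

Sum of even numbers 0 to 9
`acc` takes the values: 0 → 2 → 6 → 12 → 20

Answer: 20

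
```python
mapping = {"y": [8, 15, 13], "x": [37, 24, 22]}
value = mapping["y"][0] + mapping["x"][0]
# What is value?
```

Trace:
`mapping = {"y": [8, 15, 13], "x": [37, 24, 22]}` → mapping = {'y': [8, 15, 13], 'x': [37, 24, 22]}
`value = mapping["y"][0] + mapping["x"][0]` → value = 45
So value = 45

Answer: 45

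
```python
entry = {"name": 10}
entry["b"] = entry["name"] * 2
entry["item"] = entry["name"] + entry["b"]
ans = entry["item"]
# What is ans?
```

Trace:
`entry = {"name": 10}` → entry = {'name': 10}
`entry["b"] = entry["name"] * 2` → entry = {'name': 10, 'b': 20}
`entry["item"] = entry["name"] + entry["b"]` → entry = {'name': 10, 'b': 20, 'item': 30}
`ans = entry["item"]` → ans = 30
So ans = 30

Answer: 30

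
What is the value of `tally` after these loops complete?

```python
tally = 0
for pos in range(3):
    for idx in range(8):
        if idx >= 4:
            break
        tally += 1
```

Inner breaks at 4, outer runs 3 times
`tally` takes the values: 0 → 1 → 2 → 3 → 4 → 5 → 6 → 7 → 8 → 9 → 10 → 11 → 12

Answer: 12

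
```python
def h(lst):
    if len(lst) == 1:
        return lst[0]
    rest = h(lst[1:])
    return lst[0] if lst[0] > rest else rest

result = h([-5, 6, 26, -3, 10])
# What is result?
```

Recursive max over [-5, 6, 26, -3, 10] = 26

Answer: 26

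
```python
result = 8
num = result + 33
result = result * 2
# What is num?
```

Trace:
`result = 8` → result = 8
`num = result + 33` → num = 41
`result = result * 2` → result = 16
So num = 41

Answer: 41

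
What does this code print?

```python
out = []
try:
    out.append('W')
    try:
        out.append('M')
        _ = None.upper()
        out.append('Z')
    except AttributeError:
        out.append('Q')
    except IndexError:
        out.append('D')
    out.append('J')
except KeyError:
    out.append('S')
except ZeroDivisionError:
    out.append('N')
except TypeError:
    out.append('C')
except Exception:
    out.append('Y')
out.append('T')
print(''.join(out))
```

Execution trace: 'W' (try body) → 'M' (inner try body) → 'Q' (inner except AttributeError) → 'J' (try body, no exception) → 'T' (after the try/except). Output: WMQJT

Answer: WMQJT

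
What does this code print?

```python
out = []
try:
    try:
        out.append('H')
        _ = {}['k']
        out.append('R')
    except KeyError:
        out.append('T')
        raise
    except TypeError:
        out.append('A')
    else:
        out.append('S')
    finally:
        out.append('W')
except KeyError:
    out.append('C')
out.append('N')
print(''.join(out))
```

Execution trace: 'H' (inner try body) → 'T' (inner except KeyError) → 'W' (inner finally) → 'C' (outer except KeyError) → 'N' (after the try/except). Output: HTWCN

Answer: HTWCN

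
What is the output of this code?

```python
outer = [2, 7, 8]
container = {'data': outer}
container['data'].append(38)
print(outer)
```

Key concept: dict holds reference to list.
Step by step:
`outer = [2, 7, 8]` → outer = [2, 7, 8]
`container = {'data': outer}` → container = {'data': [2, 7, 8]}
`container['data'].append(38)` → outer = [2, 7, 8, 38]; container = {'data': [2, 7, 8, 38]}
`print(outer)` → prints [2, 7, 8, 38]

Answer: [2, 7, 8, 38]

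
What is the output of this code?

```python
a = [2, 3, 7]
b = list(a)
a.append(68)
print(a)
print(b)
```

Key concept: list() constructor creates copy.
Step by step:
`a = [2, 3, 7]` → a = [2, 3, 7]
`b = list(a)` → b = [2, 3, 7]
`a.append(68)` → a = [2, 3, 7, 68]
`print(a)` → prints [2, 3, 7, 68]
`print(b)` → prints [2, 3, 7]

Answer:
[2, 3, 7, 68]
[2, 3, 7]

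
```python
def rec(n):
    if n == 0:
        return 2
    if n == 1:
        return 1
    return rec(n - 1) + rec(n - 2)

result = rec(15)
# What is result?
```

Build up from base cases: rec(0)=2, rec(1)=1, rec(2)=3, rec(3)=4, rec(4)=7, rec(5)=11, rec(6)=18, ..., rec(15)=1364

Answer: 1364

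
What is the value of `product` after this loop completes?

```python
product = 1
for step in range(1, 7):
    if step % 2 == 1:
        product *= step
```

Product of odd numbers 1 to 6
`product` takes the values: 1 → 3 → 15

Answer: 15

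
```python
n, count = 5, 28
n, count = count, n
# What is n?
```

Trace:
`n, count = 5, 28` → n = 5; count = 28
`n, count = count, n` → n = 28; count = 5
So n = 28

Answer: 28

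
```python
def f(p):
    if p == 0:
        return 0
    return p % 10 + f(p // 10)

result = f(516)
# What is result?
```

Sum of digits of 516: 6 + 1 + 5 = 12

Answer: 12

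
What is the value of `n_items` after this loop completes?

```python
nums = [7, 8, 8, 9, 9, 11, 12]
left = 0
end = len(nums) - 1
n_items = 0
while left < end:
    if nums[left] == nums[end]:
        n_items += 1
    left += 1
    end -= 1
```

Count matching pairs from ends
`n_items` takes the values: 0

Answer: 0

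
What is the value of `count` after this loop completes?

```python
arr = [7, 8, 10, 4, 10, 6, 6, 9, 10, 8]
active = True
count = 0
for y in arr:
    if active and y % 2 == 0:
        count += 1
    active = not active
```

Count even values at even positions
`count` takes the values: 0 → 1 → 2 → 3 → 4

Answer: 4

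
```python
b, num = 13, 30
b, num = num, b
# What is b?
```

Trace:
`b, num = 13, 30` → b = 13; num = 30
`b, num = num, b` → b = 30; num = 13
So b = 30

Answer: 30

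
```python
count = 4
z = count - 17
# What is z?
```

Trace:
`count = 4` → count = 4
`z = count - 17` → z = -13
So z = -13

Answer: -13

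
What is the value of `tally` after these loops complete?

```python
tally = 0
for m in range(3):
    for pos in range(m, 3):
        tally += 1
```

Upper triangle: 3 + 2 + ... + 1
`tally` takes the values: 0 → 1 → 2 → 3 → 4 → 5 → 6

Answer: 6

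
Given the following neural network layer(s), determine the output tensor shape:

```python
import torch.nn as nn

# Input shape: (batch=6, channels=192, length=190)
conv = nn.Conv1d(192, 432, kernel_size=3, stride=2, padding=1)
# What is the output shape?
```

Input: (6, 192, 190) -> Output: (6, 432, 95)

Answer: (6, 432, 95)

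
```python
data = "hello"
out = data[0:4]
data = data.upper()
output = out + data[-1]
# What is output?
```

Trace:
`data = "hello"` → data = 'hello'
`out = data[0:4]` → out = 'hell'
`data = data.upper()` → data = 'HELLO'
`output = out + data[-1]` → output = 'hellO'
So output = 'hellO'

Answer: 'hellO'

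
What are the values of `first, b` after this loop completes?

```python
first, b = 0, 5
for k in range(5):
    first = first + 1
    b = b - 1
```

first goes 0→5, b goes 5→0
`first, b` takes the values: (0, 5) → (1, 5) → (1, 4) → (2, 4) → (2, 3) → (3, 3) → (3, 2) → (4, 2) → (4, 1) → (5, 1) → (5, 0)

Answer: 5, 0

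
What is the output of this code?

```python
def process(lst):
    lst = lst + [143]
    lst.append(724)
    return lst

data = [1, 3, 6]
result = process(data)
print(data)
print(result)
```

Key concept: rebinding parameter vs mutation.
Step by step:
`data = [1, 3, 6]` → data = [1, 3, 6]
`result = process(data)` → result = [1, 3, 6, 143, 724]
`print(data)` → prints [1, 3, 6]
`print(result)` → prints [1, 3, 6, 143, 724]

Answer:
[1, 3, 6]
[1, 3, 6, 143, 724]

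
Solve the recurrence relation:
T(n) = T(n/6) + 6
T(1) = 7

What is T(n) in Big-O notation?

Each step divides n by 6 and adds 6. After log_6(n) steps we reach T(1)=7. So T(n) = 6·log_6(n) + 7 = O(log n).

Answer: O(log n)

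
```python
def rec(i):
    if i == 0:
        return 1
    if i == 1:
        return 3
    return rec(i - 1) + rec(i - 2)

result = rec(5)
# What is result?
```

Build up from base cases: rec(0)=1, rec(1)=3, rec(2)=4, rec(3)=7, rec(4)=11, rec(5)=18

Answer: 18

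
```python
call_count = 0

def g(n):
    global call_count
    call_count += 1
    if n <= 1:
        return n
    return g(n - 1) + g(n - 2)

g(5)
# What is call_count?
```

Calls(n) = 1 + Calls(n-1) + Calls(n-2); Calls(0)=Calls(1)=1. For n=5 this gives 15.

Answer: 15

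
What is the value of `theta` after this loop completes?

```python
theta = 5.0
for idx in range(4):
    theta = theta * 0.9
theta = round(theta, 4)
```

Exponential decay: 5.0 * 0.9^4
`theta` takes the values: 5.0 → 4.5 → 4.05 → 3.645 → 3.2805

Answer: 3.2805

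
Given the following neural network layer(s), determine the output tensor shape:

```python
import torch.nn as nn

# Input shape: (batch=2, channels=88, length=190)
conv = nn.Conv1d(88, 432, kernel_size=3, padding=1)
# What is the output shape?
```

Input: (2, 88, 190) -> Output: (2, 432, 190)

Answer: (2, 432, 190)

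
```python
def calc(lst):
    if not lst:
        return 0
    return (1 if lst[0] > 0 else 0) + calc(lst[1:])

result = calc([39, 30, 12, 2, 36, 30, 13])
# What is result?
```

Count of positive elements in [39, 30, 12, 2, 36, 30, 13] = 7

Answer: 7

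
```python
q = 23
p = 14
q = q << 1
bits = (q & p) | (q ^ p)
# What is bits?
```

Trace:
`q = 23` → q = 23
`p = 14` → p = 14
`q = q << 1` → q = 46
`bits = (q & p) | (q ^ p)` → bits = 46
So bits = 46

Answer: 46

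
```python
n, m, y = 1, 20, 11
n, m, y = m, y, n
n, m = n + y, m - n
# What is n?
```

Trace:
`n, m, y = 1, 20, 11` → n = 1; m = 20; y = 11
`n, m, y = m, y, n` → n = 20; m = 11; y = 1
`n, m = n + y, m - n` → n = 21; m = -9
So n = 21

Answer: 21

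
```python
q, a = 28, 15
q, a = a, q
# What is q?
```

Trace:
`q, a = 28, 15` → q = 28; a = 15
`q, a = a, q` → q = 15; a = 28
So q = 15

Answer: 15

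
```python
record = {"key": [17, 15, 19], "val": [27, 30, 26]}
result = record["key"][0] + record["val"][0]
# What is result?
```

Trace:
`record = {"key": [17, 15, 19], "val": [27, 30, 26]}` → record = {'key': [17, 15, 19], 'val': [27, 30, 26]}
`result = record["key"][0] + record["val"][0]` → result = 44
So result = 44

Answer: 44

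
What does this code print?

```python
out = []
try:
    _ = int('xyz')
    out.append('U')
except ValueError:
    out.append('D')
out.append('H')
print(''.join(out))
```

Execution trace: 'D' (except ValueError) → 'H' (after the try/except). Output: DH

Answer: DH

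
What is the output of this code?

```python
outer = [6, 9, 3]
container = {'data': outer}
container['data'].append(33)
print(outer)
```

Key concept: dict holds reference to list.
Step by step:
`outer = [6, 9, 3]` → outer = [6, 9, 3]
`container = {'data': outer}` → container = {'data': [6, 9, 3]}
`container['data'].append(33)` → outer = [6, 9, 3, 33]; container = {'data': [6, 9, 3, 33]}
`print(outer)` → prints [6, 9, 3, 33]

Answer: [6, 9, 3, 33]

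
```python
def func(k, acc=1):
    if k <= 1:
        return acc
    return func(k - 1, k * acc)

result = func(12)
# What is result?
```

Accumulator trace (n, acc): (12, 1) -> (11, 12) -> (10, 132) -> (9, 1320) -> (8, 11880) -> (7, 95040) -> (6, 665280) -> (5, 3991680) -> (4, 19958400) -> (3, 79833600) -> (2, 239500800) -> (1, 479001600) -> return 479001600

Answer: 479001600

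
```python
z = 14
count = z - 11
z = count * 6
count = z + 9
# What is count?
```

Trace:
`z = 14` → z = 14
`count = z - 11` → count = 3
`z = count * 6` → z = 18
`count = z + 9` → count = 27
So count = 27

Answer: 27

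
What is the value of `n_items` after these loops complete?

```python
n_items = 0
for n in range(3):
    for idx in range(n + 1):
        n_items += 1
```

Triangle: 1 + 2 + ... + 3
`n_items` takes the values: 0 → 1 → 2 → 3 → 4 → 5 → 6

Answer: 6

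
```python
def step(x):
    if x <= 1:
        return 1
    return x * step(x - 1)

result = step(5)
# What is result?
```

step(5) = 5 * 4 * 3 * 2 * 1 = 120

Answer: 120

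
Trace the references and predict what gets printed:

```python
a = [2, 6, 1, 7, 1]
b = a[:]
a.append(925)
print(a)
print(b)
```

Key concept: slice [:] creates copy.
Step by step:
`a = [2, 6, 1, 7, 1]` → a = [2, 6, 1, 7, 1]
`b = a[:]` → b = [2, 6, 1, 7, 1]
`a.append(925)` → a = [2, 6, 1, 7, 1, 925]
`print(a)` → prints [2, 6, 1, 7, 1, 925]
`print(b)` → prints [2, 6, 1, 7, 1]

Answer:
[2, 6, 1, 7, 1, 925]
[2, 6, 1, 7, 1]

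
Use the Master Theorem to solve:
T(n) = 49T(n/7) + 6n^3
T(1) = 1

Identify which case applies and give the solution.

a=49, b=7, f(n)=6n^3. log_7(49) = 2. Since c=3 > 2 and the regularity condition holds (49(n/7)^3 = (49/7^3)n^3 with 49/7^3 < 1), Case 3 applies: T(n) = Θ(f(n)) = O(n^3).

Answer: O(n^3) - Case 3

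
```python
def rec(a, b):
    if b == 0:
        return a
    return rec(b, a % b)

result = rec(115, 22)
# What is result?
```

rec(115, 22) -> rec(22, 5) -> rec(5, 2) -> rec(2, 1) -> rec(1, 0) -> 1

Answer: 1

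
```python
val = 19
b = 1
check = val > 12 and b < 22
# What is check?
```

Trace:
`val = 19` → val = 19
`b = 1` → b = 1
`check = val > 12 and b < 22` → check = True
So check = True

Answer: True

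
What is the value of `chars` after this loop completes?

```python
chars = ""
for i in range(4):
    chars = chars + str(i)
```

Concatenate digits 0 to 3
`chars` takes the values: "" → "0" → "01" → "012" → "0123"

Answer: "0123"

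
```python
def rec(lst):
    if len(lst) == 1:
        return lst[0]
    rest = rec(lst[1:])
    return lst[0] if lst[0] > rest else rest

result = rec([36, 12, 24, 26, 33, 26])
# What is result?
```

Recursive max over [36, 12, 24, 26, 33, 26] = 36

Answer: 36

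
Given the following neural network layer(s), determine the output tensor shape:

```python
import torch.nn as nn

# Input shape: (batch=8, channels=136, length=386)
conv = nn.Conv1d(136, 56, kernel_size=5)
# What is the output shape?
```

Input: (8, 136, 386) -> Output: (8, 56, 382)

Answer: (8, 56, 382)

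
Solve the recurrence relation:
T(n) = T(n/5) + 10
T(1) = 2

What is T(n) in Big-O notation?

Each step divides n by 5 and adds 10. After log_5(n) steps we reach T(1)=2. So T(n) = 10·log_5(n) + 2 = O(log n).

Answer: O(log n)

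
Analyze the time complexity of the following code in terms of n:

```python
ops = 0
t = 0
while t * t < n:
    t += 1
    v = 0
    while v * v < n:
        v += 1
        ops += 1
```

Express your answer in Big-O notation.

Each loop level contributes: √n × √n. Multiplying the contributions gives O(n).

Answer: O(n)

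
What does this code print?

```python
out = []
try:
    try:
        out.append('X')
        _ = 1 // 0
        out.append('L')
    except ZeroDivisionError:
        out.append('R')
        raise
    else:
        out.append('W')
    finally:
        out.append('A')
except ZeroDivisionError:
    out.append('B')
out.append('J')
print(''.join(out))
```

Execution trace: 'X' (try body) → 'R' (except ZeroDivisionError) → 'A' (finally) → 'B' (outer except ZeroDivisionError) → 'J' (after the try/except). Output: XRABJ

Answer: XRABJ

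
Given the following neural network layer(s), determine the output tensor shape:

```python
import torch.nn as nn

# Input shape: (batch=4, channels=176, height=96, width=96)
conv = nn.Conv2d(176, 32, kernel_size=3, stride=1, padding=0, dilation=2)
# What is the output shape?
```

Input: (4, 176, 96, 96) -> Output: (4, 32, 92, 92)

Answer: (4, 32, 92, 92)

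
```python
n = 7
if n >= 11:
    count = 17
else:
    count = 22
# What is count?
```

Trace:
`n = 7` → n = 7
`if n >= 11: ...` → n >= 11 is False, take else branch → count = 22
So count = 22

Answer: 22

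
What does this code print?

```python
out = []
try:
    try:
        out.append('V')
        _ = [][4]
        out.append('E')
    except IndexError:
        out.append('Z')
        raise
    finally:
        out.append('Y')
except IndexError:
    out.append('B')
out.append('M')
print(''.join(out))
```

Execution trace: 'V' (inner try body) → 'Z' (inner except IndexError) → 'Y' (inner finally) → 'B' (outer except IndexError) → 'M' (after the try/except). Output: VZYBM

Answer: VZYBM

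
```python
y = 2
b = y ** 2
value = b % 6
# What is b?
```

Trace:
`y = 2` → y = 2
`b = y ** 2` → b = 4
`value = b % 6` → value = 4
So b = 4

Answer: 4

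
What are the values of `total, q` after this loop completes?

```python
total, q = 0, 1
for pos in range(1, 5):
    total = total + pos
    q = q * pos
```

Sum and factorial of 1 to 4
`total, q` takes the values: (0, 1) → (1, 1) → (3, 1) → (3, 2) → (6, 2) → (6, 6) → (10, 6) → (10, 24)

Answer: 10, 24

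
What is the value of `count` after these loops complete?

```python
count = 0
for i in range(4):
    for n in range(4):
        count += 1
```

4 * 4 = 16
`count` takes the values: 0 → 1 → 2 → 3 → 4 → 5 → 6 → 7 → 8 → 9 → 10 → 11 → 12 → 13 → 14 → 15 → 16

Answer: 16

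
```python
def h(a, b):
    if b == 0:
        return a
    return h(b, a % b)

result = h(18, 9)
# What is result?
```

h(18, 9) -> h(9, 0) -> 9

Answer: 9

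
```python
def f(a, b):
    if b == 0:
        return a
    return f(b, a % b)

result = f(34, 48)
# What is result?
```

f(34, 48) -> f(48, 34) -> f(34, 14) -> f(14, 6) -> f(6, 2) -> f(2, 0) -> 2

Answer: 2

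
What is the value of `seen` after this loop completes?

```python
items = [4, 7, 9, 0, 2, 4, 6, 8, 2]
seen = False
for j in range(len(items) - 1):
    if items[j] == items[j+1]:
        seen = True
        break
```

Check consecutive duplicates in [4, 7, 9, 0, 2, 4, 6, 8, 2]
`seen` takes the values: False

Answer: False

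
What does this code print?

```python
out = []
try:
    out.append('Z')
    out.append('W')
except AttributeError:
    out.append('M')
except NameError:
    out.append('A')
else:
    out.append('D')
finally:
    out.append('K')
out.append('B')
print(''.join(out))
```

Execution trace: 'Z' (try body) → 'W' (try body, no exception) → 'D' (else) → 'K' (finally) → 'B' (after the try/except). Output: ZWDKB

Answer: ZWDKB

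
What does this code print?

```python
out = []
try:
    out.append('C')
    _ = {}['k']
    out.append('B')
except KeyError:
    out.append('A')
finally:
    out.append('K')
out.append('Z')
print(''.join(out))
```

Execution trace: 'C' (try body) → 'A' (except KeyError) → 'K' (finally) → 'Z' (after the try/except). Output: CAKZ

Answer: CAKZ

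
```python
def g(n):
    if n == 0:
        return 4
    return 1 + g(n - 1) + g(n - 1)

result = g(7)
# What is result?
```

g(n) = 1 + 2·g(n-1), g(0)=4. Closed form: (4+1)·2^7 - 1 = 639.

Answer: 639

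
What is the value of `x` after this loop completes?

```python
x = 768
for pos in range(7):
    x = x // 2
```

Halve 7 times: 768 // 2^7 = 6
`x` takes the values: 768 → 384 → 192 → 96 → 48 → 24 → 12 → 6

Answer: 6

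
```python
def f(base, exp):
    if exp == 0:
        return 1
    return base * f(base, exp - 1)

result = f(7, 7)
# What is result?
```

f(7, 7) = 7 * 7 * 7 * 7 * 7 * 7 * 7 = 823543

Answer: 823543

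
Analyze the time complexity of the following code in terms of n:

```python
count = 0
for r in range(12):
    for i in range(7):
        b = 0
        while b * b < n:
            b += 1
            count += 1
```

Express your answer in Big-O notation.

Each loop level contributes: 1 × 1 × √n. Multiplying the contributions gives O(√n).

Answer: O(√n)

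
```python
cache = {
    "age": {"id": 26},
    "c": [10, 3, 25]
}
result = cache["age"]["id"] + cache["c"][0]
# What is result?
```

Trace:
`cache = { ...` → cache = {'age': {'id': 26}, 'c': [10, 3, 25]}
`result = cache["age"]["id"] + cache["c"][0]` → result = 36
So result = 36

Answer: 36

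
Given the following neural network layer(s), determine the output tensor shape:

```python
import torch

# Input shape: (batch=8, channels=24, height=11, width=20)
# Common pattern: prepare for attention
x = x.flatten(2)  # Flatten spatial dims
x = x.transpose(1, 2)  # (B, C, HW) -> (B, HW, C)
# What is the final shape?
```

Input: (8, 24, 11, 20) -> after flatten(2): (8, 24, 220) -> Output: (8, 220, 24)

Answer: (8, 220, 24)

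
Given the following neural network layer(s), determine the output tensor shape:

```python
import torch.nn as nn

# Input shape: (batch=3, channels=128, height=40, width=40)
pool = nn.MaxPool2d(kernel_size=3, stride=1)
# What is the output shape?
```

Input: (3, 128, 40, 40) -> Output: (3, 128, 38, 38)

Answer: (3, 128, 38, 38)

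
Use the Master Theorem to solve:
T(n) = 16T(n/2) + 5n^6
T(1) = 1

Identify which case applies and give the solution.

a=16, b=2, f(n)=5n^6. log_2(16) = 4. Since c=6 > 4 and the regularity condition holds (16(n/2)^6 = (16/2^6)n^6 with 16/2^6 < 1), Case 3 applies: T(n) = Θ(f(n)) = O(n^6).

Answer: O(n^6) - Case 3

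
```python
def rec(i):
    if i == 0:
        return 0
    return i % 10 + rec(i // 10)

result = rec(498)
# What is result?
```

Sum of digits of 498: 8 + 9 + 4 = 21

Answer: 21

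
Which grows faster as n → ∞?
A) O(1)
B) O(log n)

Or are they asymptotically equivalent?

O(1) vs O(log n): Higher order terms dominate.

Answer: B) O(log n) grows faster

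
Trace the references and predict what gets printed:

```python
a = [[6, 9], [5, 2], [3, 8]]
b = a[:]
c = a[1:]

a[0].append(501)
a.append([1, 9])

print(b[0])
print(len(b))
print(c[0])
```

Key concept: slice with nested mutation.
Step by step:
`a = [[6, 9], [5, 2], [3, 8]]` → a = [[6, 9], [5, 2], [3, 8]]
`b = a[:]` → b = [[6, 9], [5, 2], [3, 8]]
`c = a[1:]` → c = [[5, 2], [3, 8]]
`a[0].append(501)` → a = [[6, 9, 501], [5, 2], [3, 8]]; b = [[6, 9, 501], [5, 2], [3, 8]]
`a.append([1, 9])` → a = [[6, 9, 501], [5, 2], [3, 8], [1, 9]]
`print(b[0])` → prints [6, 9, 501]
`print(len(b))` → prints 3
`print(c[0])` → prints [5, 2]

Answer:
[6, 9, 501]
3
[5, 2]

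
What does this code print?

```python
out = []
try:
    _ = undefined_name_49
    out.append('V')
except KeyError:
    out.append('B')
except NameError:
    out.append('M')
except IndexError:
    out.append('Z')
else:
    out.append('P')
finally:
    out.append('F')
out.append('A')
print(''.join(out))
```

Execution trace: 'M' (except NameError) → 'F' (finally) → 'A' (after the try/except). Output: MFA

Answer: MFA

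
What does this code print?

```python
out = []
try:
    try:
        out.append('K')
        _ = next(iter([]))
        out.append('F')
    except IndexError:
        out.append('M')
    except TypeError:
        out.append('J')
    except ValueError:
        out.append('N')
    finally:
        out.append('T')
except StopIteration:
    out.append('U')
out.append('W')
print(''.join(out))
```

Execution trace: 'K' (try body) → 'T' (finally) → 'U' (outer except StopIteration) → 'W' (after the try/except). Output: KTUW

Answer: KTUW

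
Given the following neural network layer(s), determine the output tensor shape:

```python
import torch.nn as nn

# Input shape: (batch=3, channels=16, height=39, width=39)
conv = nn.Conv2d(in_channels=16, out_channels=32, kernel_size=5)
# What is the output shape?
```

Input: (3, 16, 39, 39) -> Output: (3, 32, 35, 35)

Answer: (3, 32, 35, 35)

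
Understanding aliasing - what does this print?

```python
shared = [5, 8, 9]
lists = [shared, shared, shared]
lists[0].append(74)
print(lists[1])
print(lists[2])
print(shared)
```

Key concept: list of same reference.
Step by step:
`shared = [5, 8, 9]` → shared = [5, 8, 9]
`lists = [shared, shared, shared]` → lists = [[5, 8, 9], [5, 8, 9], [5, 8, 9]]
`lists[0].append(74)` → shared = [5, 8, 9, 74]; lists = [[5, 8, 9, 74], [5, 8, 9, 74], [5, 8, 9, 74]]
`print(lists[1])` → prints [5, 8, 9, 74]
`print(lists[2])` → prints [5, 8, 9, 74]
`print(shared)` → prints [5, 8, 9, 74]

Answer:
[5, 8, 9, 74]
[5, 8, 9, 74]
[5, 8, 9, 74]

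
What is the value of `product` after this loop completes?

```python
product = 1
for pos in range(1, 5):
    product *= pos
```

4! = 24
`product` takes the values: 1 → 2 → 6 → 24

Answer: 24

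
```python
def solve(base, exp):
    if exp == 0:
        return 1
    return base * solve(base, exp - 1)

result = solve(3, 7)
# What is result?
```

solve(3, 7) = 3 * 3 * 3 * 3 * 3 * 3 * 3 = 2187

Answer: 2187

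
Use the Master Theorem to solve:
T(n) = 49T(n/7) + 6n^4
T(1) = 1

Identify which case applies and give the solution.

a=49, b=7, f(n)=6n^4. log_7(49) = 2. Since c=4 > 2 and the regularity condition holds (49(n/7)^4 = (49/7^4)n^4 with 49/7^4 < 1), Case 3 applies: T(n) = Θ(f(n)) = O(n^4).

Answer: O(n^4) - Case 3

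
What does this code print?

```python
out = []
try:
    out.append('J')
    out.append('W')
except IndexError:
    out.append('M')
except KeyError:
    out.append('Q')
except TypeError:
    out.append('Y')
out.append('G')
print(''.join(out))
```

Execution trace: 'J' (try body) → 'W' (try body, no exception) → 'G' (after the try/except). Output: JWG

Answer: JWG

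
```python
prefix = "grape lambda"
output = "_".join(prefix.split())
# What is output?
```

Trace:
`prefix = "grape lambda"` → prefix = 'grape lambda'
`output = "_".join(prefix.split())` → output = 'grape_lambda'
So output = 'grape_lambda'

Answer: 'grape_lambda'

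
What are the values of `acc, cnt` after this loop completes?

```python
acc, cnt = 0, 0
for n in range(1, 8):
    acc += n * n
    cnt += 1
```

Sum of squares and count
`acc, cnt` takes the values: (0, 0) → (1, 0) → (1, 1) → (5, 1) → (5, 2) → (14, 2) → (14, 3) → (30, 3) → (30, 4) → (55, 4) → (55, 5) → (91, 5) → (91, 6) → (140, 6) → (140, 7)

Answer: 140, 7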